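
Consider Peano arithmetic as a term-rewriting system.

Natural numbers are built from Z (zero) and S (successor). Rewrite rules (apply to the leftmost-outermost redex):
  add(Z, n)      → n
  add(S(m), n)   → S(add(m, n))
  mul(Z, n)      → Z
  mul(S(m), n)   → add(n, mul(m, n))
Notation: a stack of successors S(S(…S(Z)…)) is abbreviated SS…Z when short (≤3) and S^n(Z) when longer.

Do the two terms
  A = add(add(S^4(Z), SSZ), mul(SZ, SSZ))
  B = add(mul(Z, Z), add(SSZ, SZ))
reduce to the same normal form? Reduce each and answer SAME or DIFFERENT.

Term A:
  start: add(add(S^4(Z), SSZ), mul(SZ, SSZ))
  [1] add(S(add(SSSZ, SSZ)), mul(SZ, SSZ))
  [2] S(add(add(SSSZ, SSZ), mul(SZ, SSZ)))
  [3] S(add(S(add(SSZ, SSZ)), mul(SZ, SSZ)))
  [4] S(S(add(add(SSZ, SSZ), mul(SZ, SSZ))))
  [5] S(S(add(S(add(SZ, SSZ)), mul(SZ, SSZ))))
  [6] S(S(S(add(add(SZ, SSZ), mul(SZ, SSZ)))))
  [7] S(S(S(add(S(add(Z, SSZ)), mul(SZ, SSZ)))))
  [8] S(S(S(S(add(add(Z, SSZ), mul(SZ, SSZ))))))
  [9] S(S(S(S(add(SSZ, mul(SZ, SSZ))))))
  [10] S(S(S(S(S(add(SZ, mul(SZ, SSZ)))))))
  [11] S(S(S(S(S(S(add(Z, mul(SZ, SSZ))))))))
  [12] S(S(S(S(S(S(mul(SZ, SSZ)))))))
  [13] S(S(S(S(S(S(add(SSZ, mul(Z, SSZ))))))))
  [14] S(S(S(S(S(S(S(add(SZ, mul(Z, SSZ)))))))))
  [15] S(S(S(S(S(S(S(S(add(Z, mul(Z, SSZ))))))))))
  [16] S(S(S(S(S(S(S(S(mul(Z, SSZ)))))))))
  [17] S^8(Z)

Term B:
  start: add(mul(Z, Z), add(SSZ, SZ))
  [1] add(Z, add(SSZ, SZ))
  [2] add(SSZ, SZ)
  [3] S(add(SZ, SZ))
  [4] S(S(add(Z, SZ)))
  [5] SSSZ

Answer: DIFFERENT — A ⇓ S^8(Z), B ⇓ SSSZ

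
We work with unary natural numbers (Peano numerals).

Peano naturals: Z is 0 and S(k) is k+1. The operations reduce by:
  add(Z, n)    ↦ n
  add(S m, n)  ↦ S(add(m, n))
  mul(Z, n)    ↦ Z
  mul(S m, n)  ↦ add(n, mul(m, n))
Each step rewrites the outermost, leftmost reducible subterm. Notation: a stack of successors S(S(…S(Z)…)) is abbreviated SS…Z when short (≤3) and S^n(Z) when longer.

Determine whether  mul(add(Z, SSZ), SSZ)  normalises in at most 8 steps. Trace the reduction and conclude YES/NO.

  start: mul(add(Z, SSZ), SSZ)
  step 1: mul(SSZ, SSZ)
  step 2: add(SSZ, mul(SZ, SSZ))
  step 3: S(add(SZ, mul(SZ, SSZ)))
  step 4: S(S(add(Z, mul(SZ, SSZ))))
  step 5: S(S(mul(SZ, SSZ)))
  step 6: S(S(add(SSZ, mul(Z, SSZ))))
  step 7: S(S(S(add(SZ, mul(Z, SSZ)))))
  step 8: S(S(S(S(add(Z, mul(Z, SSZ))))))

Answer: NO — after 8 steps the term is S(S(S(S(add(Z, mul(Z, SSZ)))))), not yet normal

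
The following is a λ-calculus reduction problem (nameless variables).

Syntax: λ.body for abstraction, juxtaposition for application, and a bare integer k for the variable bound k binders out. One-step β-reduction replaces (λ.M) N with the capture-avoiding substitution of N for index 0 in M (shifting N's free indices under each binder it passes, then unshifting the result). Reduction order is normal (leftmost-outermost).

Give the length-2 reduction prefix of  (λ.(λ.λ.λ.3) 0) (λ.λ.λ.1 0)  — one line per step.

Answer: after 2 steps: λ.λ.λ.λ.λ.1 0

Derivation:
  start: (λ.(λ.λ.λ.3) 0) (λ.λ.λ.1 0)
  [1] (λ.λ.λ.λ.λ.λ.1 0) (λ.λ.λ.1 0)
  [2] λ.λ.λ.λ.λ.1 0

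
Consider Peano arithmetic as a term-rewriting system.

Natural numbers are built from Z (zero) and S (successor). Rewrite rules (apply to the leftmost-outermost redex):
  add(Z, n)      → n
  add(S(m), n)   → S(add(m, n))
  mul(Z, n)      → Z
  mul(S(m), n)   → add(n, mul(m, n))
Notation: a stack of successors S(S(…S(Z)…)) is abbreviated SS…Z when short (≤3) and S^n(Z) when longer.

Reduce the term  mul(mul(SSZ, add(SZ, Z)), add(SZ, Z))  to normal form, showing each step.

  start: mul(mul(SSZ, add(SZ, Z)), add(SZ, Z))
  step 1: mul(add(add(SZ, Z), mul(SZ, add(SZ, Z))), add(SZ, Z))
  step 2: mul(add(S(add(Z, Z)), mul(SZ, add(SZ, Z))), add(SZ, Z))
  step 3: mul(S(add(add(Z, Z), mul(SZ, add(SZ, Z)))), add(SZ, Z))
  step 4: add(add(SZ, Z), mul(add(add(Z, Z), mul(SZ, add(SZ, Z))), add(SZ, Z)))
  step 5: add(S(add(Z, Z)), mul(add(add(Z, Z), mul(SZ, add(SZ, Z))), add(SZ, Z)))
  step 6: S(add(add(Z, Z), mul(add(add(Z, Z), mul(SZ, add(SZ, Z))), add(SZ, Z))))
  step 7: S(add(Z, mul(add(add(Z, Z), mul(SZ, add(SZ, Z))), add(SZ, Z))))
  step 8: S(mul(add(add(Z, Z), mul(SZ, add(SZ, Z))), add(SZ, Z)))
  step 9: S(mul(add(Z, mul(SZ, add(SZ, Z))), add(SZ, Z)))
  step 10: S(mul(mul(SZ, add(SZ, Z)), add(SZ, Z)))
  step 11: S(mul(add(add(SZ, Z), mul(Z, add(SZ, Z))), add(SZ, Z)))
  step 12: S(mul(add(S(add(Z, Z)), mul(Z, add(SZ, Z))), add(SZ, Z)))
  step 13: S(mul(S(add(add(Z, Z), mul(Z, add(SZ, Z)))), add(SZ, Z)))
  step 14: S(add(add(SZ, Z), mul(add(add(Z, Z), mul(Z, add(SZ, Z))), add(SZ, Z))))
  step 15: S(add(S(add(Z, Z)), mul(add(add(Z, Z), mul(Z, add(SZ, Z))), add(SZ, Z))))
  step 16: S(S(add(add(Z, Z), mul(add(add(Z, Z), mul(Z, add(SZ, Z))), add(SZ, Z)))))
  step 17: S(S(add(Z, mul(add(add(Z, Z), mul(Z, add(SZ, Z))), add(SZ, Z)))))
  step 18: S(S(mul(add(add(Z, Z), mul(Z, add(SZ, Z))), add(SZ, Z))))
  step 19: S(S(mul(add(Z, mul(Z, add(SZ, Z))), add(SZ, Z))))
  step 20: S(S(mul(mul(Z, add(SZ, Z)), add(SZ, Z))))
  step 21: S(S(mul(Z, add(SZ, Z))))
  step 22: SSZ

Answer: normal form = SSZ  (in 22 steps)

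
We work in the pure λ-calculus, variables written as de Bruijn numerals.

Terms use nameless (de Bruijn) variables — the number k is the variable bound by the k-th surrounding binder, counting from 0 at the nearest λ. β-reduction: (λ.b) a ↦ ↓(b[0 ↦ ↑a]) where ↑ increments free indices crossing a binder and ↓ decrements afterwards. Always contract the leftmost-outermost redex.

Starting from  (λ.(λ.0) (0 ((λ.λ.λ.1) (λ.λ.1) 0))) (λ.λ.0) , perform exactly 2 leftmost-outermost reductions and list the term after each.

Answer: after 2 steps: (λ.λ.0) ((λ.λ.λ.1) (λ.λ.1) (λ.λ.0))

Reduction:
  start: (λ.(λ.0) (0 ((λ.λ.λ.1) (λ.λ.1) 0))) (λ.λ.0)
  [1] (λ.0) ((λ.λ.0) ((λ.λ.λ.1) (λ.λ.1) (λ.λ.0)))
  [2] (λ.λ.0) ((λ.λ.λ.1) (λ.λ.1) (λ.λ.0))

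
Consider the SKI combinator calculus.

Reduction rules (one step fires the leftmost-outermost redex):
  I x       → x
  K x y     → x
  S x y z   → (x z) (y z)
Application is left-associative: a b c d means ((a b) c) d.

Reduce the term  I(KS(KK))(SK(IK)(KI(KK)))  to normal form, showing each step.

Answer: normal form = SI  (in 5 steps)

Reduction:
  start: I(KS(KK))(SK(IK)(KI(KK)))
  [1] KS(KK)(SK(IK)(KI(KK)))
  [2] S(SK(IK)(KI(KK)))
  [3] S(K(KI(KK))(IK(KI(KK))))
  [4] S(KI(KK))
  [5] SI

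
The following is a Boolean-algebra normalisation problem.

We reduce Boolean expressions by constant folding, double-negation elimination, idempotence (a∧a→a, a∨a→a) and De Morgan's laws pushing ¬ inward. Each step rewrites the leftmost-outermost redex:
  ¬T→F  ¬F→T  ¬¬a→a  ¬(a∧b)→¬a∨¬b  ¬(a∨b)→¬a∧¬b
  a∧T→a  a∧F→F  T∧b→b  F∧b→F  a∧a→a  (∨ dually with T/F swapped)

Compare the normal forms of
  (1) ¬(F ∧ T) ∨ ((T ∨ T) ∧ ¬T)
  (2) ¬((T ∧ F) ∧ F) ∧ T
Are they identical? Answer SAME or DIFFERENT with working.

Term A:
  start: ¬(F ∧ T) ∨ ((T ∨ T) ∧ ¬T)
  →1  (¬F ∨ ¬T) ∨ ((T ∨ T) ∧ ¬T)
  →2  (T ∨ ¬T) ∨ ((T ∨ T) ∧ ¬T)
  →3  T ∨ ((T ∨ T) ∧ ¬T)
  →4  T

Term B:
  start: ¬((T ∧ F) ∧ F) ∧ T
  →1  ¬((T ∧ F) ∧ F)
  →2  ¬(T ∧ F) ∨ ¬F
  →3  (¬T ∨ ¬F) ∨ ¬F
  →4  (F ∨ ¬F) ∨ ¬F
  →5  ¬F ∨ ¬F
  →6  ¬F
  →7  T

Answer: SAME — A ⇓ T, B ⇓ T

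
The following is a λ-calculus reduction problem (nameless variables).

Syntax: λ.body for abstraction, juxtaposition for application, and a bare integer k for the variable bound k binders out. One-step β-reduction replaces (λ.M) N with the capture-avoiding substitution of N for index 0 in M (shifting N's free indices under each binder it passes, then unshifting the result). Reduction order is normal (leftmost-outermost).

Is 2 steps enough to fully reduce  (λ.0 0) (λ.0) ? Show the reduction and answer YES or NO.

  start: (λ.0 0) (λ.0)
  →1  (λ.0) (λ.0)
  →2  λ.0

Answer: YES — reaches normal form λ.0 in 2 ≤ 2 steps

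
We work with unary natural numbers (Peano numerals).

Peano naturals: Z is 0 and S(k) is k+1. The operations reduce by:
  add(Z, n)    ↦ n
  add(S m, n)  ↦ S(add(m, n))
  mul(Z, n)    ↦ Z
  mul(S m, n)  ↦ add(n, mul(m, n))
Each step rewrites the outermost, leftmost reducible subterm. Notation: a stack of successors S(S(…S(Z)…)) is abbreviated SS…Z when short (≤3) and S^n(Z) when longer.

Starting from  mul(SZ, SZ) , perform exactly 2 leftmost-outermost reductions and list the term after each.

Answer: after 2 steps: S(add(Z, mul(Z, SZ)))

Reduction:
  start: mul(SZ, SZ)
  [1] add(SZ, mul(Z, SZ))
  [2] S(add(Z, mul(Z, SZ)))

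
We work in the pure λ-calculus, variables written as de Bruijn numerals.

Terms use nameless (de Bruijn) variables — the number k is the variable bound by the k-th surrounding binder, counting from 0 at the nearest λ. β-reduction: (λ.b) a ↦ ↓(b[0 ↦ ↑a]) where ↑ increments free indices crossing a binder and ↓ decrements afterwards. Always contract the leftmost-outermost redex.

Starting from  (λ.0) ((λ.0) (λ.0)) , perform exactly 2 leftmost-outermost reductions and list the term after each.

Answer: after 2 steps: λ.0

Reduction:
  start: (λ.0) ((λ.0) (λ.0))
  →1  (λ.0) (λ.0)
  →2  λ.0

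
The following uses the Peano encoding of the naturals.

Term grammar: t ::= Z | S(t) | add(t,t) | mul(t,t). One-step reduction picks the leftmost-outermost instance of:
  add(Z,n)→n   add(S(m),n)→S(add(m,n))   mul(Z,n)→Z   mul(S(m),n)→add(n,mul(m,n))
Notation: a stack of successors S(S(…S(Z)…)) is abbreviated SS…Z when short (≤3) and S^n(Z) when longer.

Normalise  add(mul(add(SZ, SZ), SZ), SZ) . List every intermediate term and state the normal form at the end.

  start: add(mul(add(SZ, SZ), SZ), SZ)
  [1] add(mul(S(add(Z, SZ)), SZ), SZ)
  [2] add(add(SZ, mul(add(Z, SZ), SZ)), SZ)
  [3] add(S(add(Z, mul(add(Z, SZ), SZ))), SZ)
  [4] S(add(add(Z, mul(add(Z, SZ), SZ)), SZ))
  [5] S(add(mul(add(Z, SZ), SZ), SZ))
  [6] S(add(mul(SZ, SZ), SZ))
  [7] S(add(add(SZ, mul(Z, SZ)), SZ))
  [8] S(add(S(add(Z, mul(Z, SZ))), SZ))
  [9] S(S(add(add(Z, mul(Z, SZ)), SZ)))
  [10] S(S(add(mul(Z, SZ), SZ)))
  [11] S(S(add(Z, SZ)))
  [12] SSSZ

Answer: normal form = SSSZ  (in 12 steps)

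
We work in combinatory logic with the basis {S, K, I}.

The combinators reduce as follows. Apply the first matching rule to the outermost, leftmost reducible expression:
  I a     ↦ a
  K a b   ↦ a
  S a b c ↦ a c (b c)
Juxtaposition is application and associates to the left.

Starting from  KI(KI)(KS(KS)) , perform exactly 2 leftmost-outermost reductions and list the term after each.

Answer: after 2 steps: KS(KS)

Working:
  start: KI(KI)(KS(KS))
  step 1: I(KS(KS))
  step 2: KS(KS)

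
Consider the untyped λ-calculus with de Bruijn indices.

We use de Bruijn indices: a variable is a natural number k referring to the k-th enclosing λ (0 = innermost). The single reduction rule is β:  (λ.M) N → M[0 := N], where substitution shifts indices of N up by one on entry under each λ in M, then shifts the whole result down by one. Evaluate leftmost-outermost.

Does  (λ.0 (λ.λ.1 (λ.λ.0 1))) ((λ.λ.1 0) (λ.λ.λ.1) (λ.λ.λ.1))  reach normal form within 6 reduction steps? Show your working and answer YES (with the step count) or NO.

  start: (λ.0 (λ.λ.1 (λ.λ.0 1))) ((λ.λ.1 0) (λ.λ.λ.1) (λ.λ.λ.1))
  [1] (λ.λ.1 0) (λ.λ.λ.1) (λ.λ.λ.1) (λ.λ.1 (λ.λ.0 1))
  [2] (λ.(λ.λ.λ.1) 0) (λ.λ.λ.1) (λ.λ.1 (λ.λ.0 1))
  [3] (λ.λ.λ.1) (λ.λ.λ.1) (λ.λ.1 (λ.λ.0 1))
  [4] (λ.λ.1) (λ.λ.1 (λ.λ.0 1))
  [5] λ.λ.λ.1 (λ.λ.0 1)

Answer: YES — reaches normal form λ.λ.λ.1 (λ.λ.0 1) in 5 ≤ 6 steps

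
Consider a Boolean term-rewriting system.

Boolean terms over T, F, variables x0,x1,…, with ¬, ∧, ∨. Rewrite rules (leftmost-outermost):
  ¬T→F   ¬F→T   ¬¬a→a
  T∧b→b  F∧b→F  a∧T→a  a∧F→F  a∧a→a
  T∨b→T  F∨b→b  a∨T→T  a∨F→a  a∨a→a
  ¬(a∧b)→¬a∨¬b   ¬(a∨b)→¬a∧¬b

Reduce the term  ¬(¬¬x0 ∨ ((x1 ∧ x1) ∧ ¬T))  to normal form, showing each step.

  start: ¬(¬¬x0 ∨ ((x1 ∧ x1) ∧ ¬T))
  step 1: ¬¬¬x0 ∧ ¬((x1 ∧ x1) ∧ ¬T)
  step 2: ¬x0 ∧ ¬((x1 ∧ x1) ∧ ¬T)
  step 3: ¬x0 ∧ (¬(x1 ∧ x1) ∨ ¬¬T)
  step 4: ¬x0 ∧ ((¬x1 ∨ ¬x1) ∨ ¬¬T)
  step 5: ¬x0 ∧ (¬x1 ∨ ¬¬T)
  step 6: ¬x0 ∧ (¬x1 ∨ T)
  step 7: ¬x0 ∧ T
  step 8: ¬x0

Answer: normal form = ¬x0  (in 8 steps)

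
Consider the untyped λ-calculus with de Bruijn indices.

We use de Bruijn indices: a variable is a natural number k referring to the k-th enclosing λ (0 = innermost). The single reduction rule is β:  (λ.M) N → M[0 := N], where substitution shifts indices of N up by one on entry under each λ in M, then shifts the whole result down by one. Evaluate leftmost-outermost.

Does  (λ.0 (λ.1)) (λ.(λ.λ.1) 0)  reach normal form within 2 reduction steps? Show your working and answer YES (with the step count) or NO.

Answer: NO — after 2 steps the term is (λ.λ.1) (λ.λ.(λ.λ.1) 0), not yet normal

Working:
  start: (λ.0 (λ.1)) (λ.(λ.λ.1) 0)
  →1  (λ.(λ.λ.1) 0) (λ.λ.(λ.λ.1) 0)
  →2  (λ.λ.1) (λ.λ.(λ.λ.1) 0)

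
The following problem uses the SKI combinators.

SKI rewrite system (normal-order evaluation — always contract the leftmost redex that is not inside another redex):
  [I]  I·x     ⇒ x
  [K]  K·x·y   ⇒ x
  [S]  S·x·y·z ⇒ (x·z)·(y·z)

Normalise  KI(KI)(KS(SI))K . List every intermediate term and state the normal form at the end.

  start: KI(KI)(KS(SI))K
  [1] I(KS(SI))K
  [2] KS(SI)K
  [3] SK

Answer: normal form = SK  (in 3 steps)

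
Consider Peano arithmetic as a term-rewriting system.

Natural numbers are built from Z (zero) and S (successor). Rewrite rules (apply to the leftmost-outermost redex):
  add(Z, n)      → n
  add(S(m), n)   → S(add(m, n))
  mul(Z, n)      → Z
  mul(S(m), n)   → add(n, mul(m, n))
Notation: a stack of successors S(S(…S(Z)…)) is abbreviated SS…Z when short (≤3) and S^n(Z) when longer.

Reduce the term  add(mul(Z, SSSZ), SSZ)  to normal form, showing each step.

Answer: normal form = SSZ  (in 2 steps)

Reduction:
  start: add(mul(Z, SSSZ), SSZ)
  →1  add(Z, SSZ)
  →2  SSZ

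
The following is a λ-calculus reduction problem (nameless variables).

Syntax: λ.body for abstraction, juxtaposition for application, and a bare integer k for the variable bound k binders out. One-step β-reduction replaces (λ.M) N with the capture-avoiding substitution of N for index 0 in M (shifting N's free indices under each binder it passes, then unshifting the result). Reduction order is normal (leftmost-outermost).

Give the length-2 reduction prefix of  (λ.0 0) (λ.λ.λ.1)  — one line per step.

  start: (λ.0 0) (λ.λ.λ.1)
  step 1: (λ.λ.λ.1) (λ.λ.λ.1)
  step 2: λ.λ.1

Answer: after 2 steps: λ.λ.1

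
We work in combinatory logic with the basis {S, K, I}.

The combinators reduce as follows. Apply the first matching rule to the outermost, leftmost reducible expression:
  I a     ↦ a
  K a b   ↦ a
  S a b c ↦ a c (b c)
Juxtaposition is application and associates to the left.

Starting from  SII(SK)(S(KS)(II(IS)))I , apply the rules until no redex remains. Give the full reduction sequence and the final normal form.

Answer: normal form = S(SI)  (in 9 steps)

Derivation:
  start: SII(SK)(S(KS)(II(IS)))I
  [1] I(SK)(I(SK))(S(KS)(II(IS)))I
  [2] SK(I(SK))(S(KS)(II(IS)))I
  [3] K(S(KS)(II(IS)))(I(SK)(S(KS)(II(IS))))I
  [4] S(KS)(II(IS))I
  [5] KSI(II(IS)I)
  [6] S(II(IS)I)
  [7] S(I(IS)I)
  [8] S(ISI)
  [9] S(SI)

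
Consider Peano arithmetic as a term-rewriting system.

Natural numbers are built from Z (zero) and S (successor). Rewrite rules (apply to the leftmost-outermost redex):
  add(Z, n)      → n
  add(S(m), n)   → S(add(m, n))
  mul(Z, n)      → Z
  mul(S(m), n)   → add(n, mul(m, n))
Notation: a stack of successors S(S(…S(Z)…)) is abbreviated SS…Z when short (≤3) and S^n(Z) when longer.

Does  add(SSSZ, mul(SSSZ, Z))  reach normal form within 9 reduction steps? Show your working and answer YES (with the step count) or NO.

Answer: NO — after 9 steps the term is S(S(S(add(Z, mul(Z, Z))))), not yet normal

Working:
  start: add(SSSZ, mul(SSSZ, Z))
  [1] S(add(SSZ, mul(SSSZ, Z)))
  [2] S(S(add(SZ, mul(SSSZ, Z))))
  [3] S(S(S(add(Z, mul(SSSZ, Z)))))
  [4] S(S(S(mul(SSSZ, Z))))
  [5] S(S(S(add(Z, mul(SSZ, Z)))))
  [6] S(S(S(mul(SSZ, Z))))
  [7] S(S(S(add(Z, mul(SZ, Z)))))
  [8] S(S(S(mul(SZ, Z))))
  [9] S(S(S(add(Z, mul(Z, Z)))))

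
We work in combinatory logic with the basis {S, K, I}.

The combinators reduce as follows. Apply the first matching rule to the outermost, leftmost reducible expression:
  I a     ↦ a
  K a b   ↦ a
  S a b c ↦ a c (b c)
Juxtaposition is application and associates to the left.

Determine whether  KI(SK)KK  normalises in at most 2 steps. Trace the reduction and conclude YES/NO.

Answer: YES — reaches normal form KK in 2 ≤ 2 steps

Derivation:
  start: KI(SK)KK
  step 1: IKK
  step 2: KK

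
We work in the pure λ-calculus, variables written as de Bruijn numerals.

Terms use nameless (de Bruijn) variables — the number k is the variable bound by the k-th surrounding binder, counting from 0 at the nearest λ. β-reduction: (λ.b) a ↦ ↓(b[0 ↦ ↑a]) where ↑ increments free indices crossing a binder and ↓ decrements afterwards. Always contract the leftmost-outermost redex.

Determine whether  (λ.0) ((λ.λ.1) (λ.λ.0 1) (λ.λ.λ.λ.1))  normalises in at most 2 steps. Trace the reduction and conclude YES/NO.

  start: (λ.0) ((λ.λ.1) (λ.λ.0 1) (λ.λ.λ.λ.1))
  step 1: (λ.λ.1) (λ.λ.0 1) (λ.λ.λ.λ.1)
  step 2: (λ.λ.λ.0 1) (λ.λ.λ.λ.1)

Answer: NO — after 2 steps the term is (λ.λ.λ.0 1) (λ.λ.λ.λ.1), not yet normal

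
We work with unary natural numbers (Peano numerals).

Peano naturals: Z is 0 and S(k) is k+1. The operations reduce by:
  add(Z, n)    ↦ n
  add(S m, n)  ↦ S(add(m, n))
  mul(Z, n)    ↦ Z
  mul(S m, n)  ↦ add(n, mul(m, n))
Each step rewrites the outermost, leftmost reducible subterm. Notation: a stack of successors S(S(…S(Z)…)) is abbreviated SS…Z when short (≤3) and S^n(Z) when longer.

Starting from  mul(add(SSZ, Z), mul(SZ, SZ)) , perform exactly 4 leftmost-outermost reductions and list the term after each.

Answer: after 4 steps: add(S(add(Z, mul(Z, SZ))), mul(add(SZ, Z), mul(SZ, SZ)))

Reduction:
  start: mul(add(SSZ, Z), mul(SZ, SZ))
  [1] mul(S(add(SZ, Z)), mul(SZ, SZ))
  [2] add(mul(SZ, SZ), mul(add(SZ, Z), mul(SZ, SZ)))
  [3] add(add(SZ, mul(Z, SZ)), mul(add(SZ, Z), mul(SZ, SZ)))
  [4] add(S(add(Z, mul(Z, SZ))), mul(add(SZ, Z), mul(SZ, SZ)))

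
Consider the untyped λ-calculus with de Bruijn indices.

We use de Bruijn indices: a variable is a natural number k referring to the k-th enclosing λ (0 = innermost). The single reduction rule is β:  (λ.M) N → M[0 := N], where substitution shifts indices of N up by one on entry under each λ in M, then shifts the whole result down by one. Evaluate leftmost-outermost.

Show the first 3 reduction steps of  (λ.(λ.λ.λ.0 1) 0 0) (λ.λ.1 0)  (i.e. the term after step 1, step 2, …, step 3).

Answer: after 3 steps: λ.0 (λ.λ.1 0)

Working:
  start: (λ.(λ.λ.λ.0 1) 0 0) (λ.λ.1 0)
  step 1: (λ.λ.λ.0 1) (λ.λ.1 0) (λ.λ.1 0)
  step 2: (λ.λ.0 1) (λ.λ.1 0)
  step 3: λ.0 (λ.λ.1 0)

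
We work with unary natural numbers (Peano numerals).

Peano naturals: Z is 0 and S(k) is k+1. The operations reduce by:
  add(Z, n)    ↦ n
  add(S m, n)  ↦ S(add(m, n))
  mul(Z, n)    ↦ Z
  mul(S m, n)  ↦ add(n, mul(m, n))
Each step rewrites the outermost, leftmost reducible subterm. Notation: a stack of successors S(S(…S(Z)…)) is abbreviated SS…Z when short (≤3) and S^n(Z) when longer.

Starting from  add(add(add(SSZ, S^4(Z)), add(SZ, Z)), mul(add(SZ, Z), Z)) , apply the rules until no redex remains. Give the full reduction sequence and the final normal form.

Answer: normal form = S^7(Z)  (in 25 steps)

Reduction:
  start: add(add(add(SSZ, S^4(Z)), add(SZ, Z)), mul(add(SZ, Z), Z))
  step 1: add(add(S(add(SZ, S^4(Z))), add(SZ, Z)), mul(add(SZ, Z), Z))
  step 2: add(S(add(add(SZ, S^4(Z)), add(SZ, Z))), mul(add(SZ, Z), Z))
  step 3: S(add(add(add(SZ, S^4(Z)), add(SZ, Z)), mul(add(SZ, Z), Z)))
  step 4: S(add(add(S(add(Z, S^4(Z))), add(SZ, Z)), mul(add(SZ, Z), Z)))
  step 5: S(add(S(add(add(Z, S^4(Z)), add(SZ, Z))), mul(add(SZ, Z), Z)))
  step 6: S(S(add(add(add(Z, S^4(Z)), add(SZ, Z)), mul(add(SZ, Z), Z))))
  step 7: S(S(add(add(S^4(Z), add(SZ, Z)), mul(add(SZ, Z), Z))))
  step 8: S(S(add(S(add(SSSZ, add(SZ, Z))), mul(add(SZ, Z), Z))))
  step 9: S(S(S(add(add(SSSZ, add(SZ, Z)), mul(add(SZ, Z), Z)))))
  step 10: S(S(S(add(S(add(SSZ, add(SZ, Z))), mul(add(SZ, Z), Z)))))
  step 11: S(S(S(S(add(add(SSZ, add(SZ, Z)), mul(add(SZ, Z), Z))))))
  step 12: S(S(S(S(add(S(add(SZ, add(SZ, Z))), mul(add(SZ, Z), Z))))))
  step 13: S(S(S(S(S(add(add(SZ, add(SZ, Z)), mul(add(SZ, Z), Z)))))))
  step 14: S(S(S(S(S(add(S(add(Z, add(SZ, Z))), mul(add(SZ, Z), Z)))))))
  step 15: S(S(S(S(S(S(add(add(Z, add(SZ, Z)), mul(add(SZ, Z), Z))))))))
  step 16: S(S(S(S(S(S(add(add(SZ, Z), mul(add(SZ, Z), Z))))))))
  step 17: S(S(S(S(S(S(add(S(add(Z, Z)), mul(add(SZ, Z), Z))))))))
  step 18: S(S(S(S(S(S(S(add(add(Z, Z), mul(add(SZ, Z), Z)))))))))
  step 19: S(S(S(S(S(S(S(add(Z, mul(add(SZ, Z), Z)))))))))
  step 20: S(S(S(S(S(S(S(mul(add(SZ, Z), Z))))))))
  step 21: S(S(S(S(S(S(S(mul(S(add(Z, Z)), Z))))))))
  step 22: S(S(S(S(S(S(S(add(Z, mul(add(Z, Z), Z)))))))))
  step 23: S(S(S(S(S(S(S(mul(add(Z, Z), Z))))))))
  step 24: S(S(S(S(S(S(S(mul(Z, Z))))))))
  step 25: S^7(Z)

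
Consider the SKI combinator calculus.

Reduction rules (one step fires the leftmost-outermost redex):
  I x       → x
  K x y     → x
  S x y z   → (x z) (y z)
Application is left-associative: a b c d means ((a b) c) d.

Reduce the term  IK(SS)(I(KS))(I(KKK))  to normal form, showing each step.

Answer: normal form = SSK  (in 4 steps)

Derivation:
  start: IK(SS)(I(KS))(I(KKK))
  step 1: K(SS)(I(KS))(I(KKK))
  step 2: SS(I(KKK))
  step 3: SS(KKK)
  step 4: SSK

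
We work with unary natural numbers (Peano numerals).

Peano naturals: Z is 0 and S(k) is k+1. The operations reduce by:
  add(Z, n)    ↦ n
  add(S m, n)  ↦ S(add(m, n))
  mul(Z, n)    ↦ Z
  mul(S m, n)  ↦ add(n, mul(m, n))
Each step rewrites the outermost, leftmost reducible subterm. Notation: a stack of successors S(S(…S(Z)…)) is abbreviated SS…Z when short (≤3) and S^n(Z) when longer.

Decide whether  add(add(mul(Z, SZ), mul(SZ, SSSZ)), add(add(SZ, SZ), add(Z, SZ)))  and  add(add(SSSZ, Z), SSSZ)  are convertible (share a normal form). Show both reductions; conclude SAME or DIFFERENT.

Answer: SAME — A ⇓ S^6(Z), B ⇓ S^6(Z)

Derivation:
Term A:
  start: add(add(mul(Z, SZ), mul(SZ, SSSZ)), add(add(SZ, SZ), add(Z, SZ)))
  [1] add(add(Z, mul(SZ, SSSZ)), add(add(SZ, SZ), add(Z, SZ)))
  [2] add(mul(SZ, SSSZ), add(add(SZ, SZ), add(Z, SZ)))
  [3] add(add(SSSZ, mul(Z, SSSZ)), add(add(SZ, SZ), add(Z, SZ)))
  [4] add(S(add(SSZ, mul(Z, SSSZ))), add(add(SZ, SZ), add(Z, SZ)))
  [5] S(add(add(SSZ, mul(Z, SSSZ)), add(add(SZ, SZ), add(Z, SZ))))
  [6] S(add(S(add(SZ, mul(Z, SSSZ))), add(add(SZ, SZ), add(Z, SZ))))
  [7] S(S(add(add(SZ, mul(Z, SSSZ)), add(add(SZ, SZ), add(Z, SZ)))))
  [8] S(S(add(S(add(Z, mul(Z, SSSZ))), add(add(SZ, SZ), add(Z, SZ)))))
  [9] S(S(S(add(add(Z, mul(Z, SSSZ)), add(add(SZ, SZ), add(Z, SZ))))))
  [10] S(S(S(add(mul(Z, SSSZ), add(add(SZ, SZ), add(Z, SZ))))))
  [11] S(S(S(add(Z, add(add(SZ, SZ), add(Z, SZ))))))
  [12] S(S(S(add(add(SZ, SZ), add(Z, SZ)))))
  [13] S(S(S(add(S(add(Z, SZ)), add(Z, SZ)))))
  [14] S(S(S(S(add(add(Z, SZ), add(Z, SZ))))))
  [15] S(S(S(S(add(SZ, add(Z, SZ))))))
  [16] S(S(S(S(S(add(Z, add(Z, SZ)))))))
  [17] S(S(S(S(S(add(Z, SZ))))))
  [18] S^6(Z)

Term B:
  start: add(add(SSSZ, Z), SSSZ)
  [1] add(S(add(SSZ, Z)), SSSZ)
  [2] S(add(add(SSZ, Z), SSSZ))
  [3] S(add(S(add(SZ, Z)), SSSZ))
  [4] S(S(add(add(SZ, Z), SSSZ)))
  [5] S(S(add(S(add(Z, Z)), SSSZ)))
  [6] S(S(S(add(add(Z, Z), SSSZ))))
  [7] S(S(S(add(Z, SSSZ))))
  [8] S^6(Z)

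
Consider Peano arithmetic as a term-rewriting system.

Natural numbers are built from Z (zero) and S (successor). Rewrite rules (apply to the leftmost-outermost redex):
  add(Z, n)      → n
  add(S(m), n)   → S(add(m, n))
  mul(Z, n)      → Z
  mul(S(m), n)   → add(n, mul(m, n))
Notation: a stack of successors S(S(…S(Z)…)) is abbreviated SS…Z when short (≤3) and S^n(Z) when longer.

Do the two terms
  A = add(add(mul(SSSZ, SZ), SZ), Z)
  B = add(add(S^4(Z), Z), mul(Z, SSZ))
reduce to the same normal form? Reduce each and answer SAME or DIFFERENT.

Term A:
  start: add(add(mul(SSSZ, SZ), SZ), Z)
  step 1: add(add(add(SZ, mul(SSZ, SZ)), SZ), Z)
  step 2: add(add(S(add(Z, mul(SSZ, SZ))), SZ), Z)
  step 3: add(S(add(add(Z, mul(SSZ, SZ)), SZ)), Z)
  step 4: S(add(add(add(Z, mul(SSZ, SZ)), SZ), Z))
  step 5: S(add(add(mul(SSZ, SZ), SZ), Z))
  step 6: S(add(add(add(SZ, mul(SZ, SZ)), SZ), Z))
  step 7: S(add(add(S(add(Z, mul(SZ, SZ))), SZ), Z))
  step 8: S(add(S(add(add(Z, mul(SZ, SZ)), SZ)), Z))
  step 9: S(S(add(add(add(Z, mul(SZ, SZ)), SZ), Z)))
  step 10: S(S(add(add(mul(SZ, SZ), SZ), Z)))
  step 11: S(S(add(add(add(SZ, mul(Z, SZ)), SZ), Z)))
  step 12: S(S(add(add(S(add(Z, mul(Z, SZ))), SZ), Z)))
  step 13: S(S(add(S(add(add(Z, mul(Z, SZ)), SZ)), Z)))
  step 14: S(S(S(add(add(add(Z, mul(Z, SZ)), SZ), Z))))
  step 15: S(S(S(add(add(mul(Z, SZ), SZ), Z))))
  step 16: S(S(S(add(add(Z, SZ), Z))))
  step 17: S(S(S(add(SZ, Z))))
  step 18: S(S(S(S(add(Z, Z)))))
  step 19: S^4(Z)

Term B:
  start: add(add(S^4(Z), Z), mul(Z, SSZ))
  step 1: add(S(add(SSSZ, Z)), mul(Z, SSZ))
  step 2: S(add(add(SSSZ, Z), mul(Z, SSZ)))
  step 3: S(add(S(add(SSZ, Z)), mul(Z, SSZ)))
  step 4: S(S(add(add(SSZ, Z), mul(Z, SSZ))))
  step 5: S(S(add(S(add(SZ, Z)), mul(Z, SSZ))))
  step 6: S(S(S(add(add(SZ, Z), mul(Z, SSZ)))))
  step 7: S(S(S(add(S(add(Z, Z)), mul(Z, SSZ)))))
  step 8: S(S(S(S(add(add(Z, Z), mul(Z, SSZ))))))
  step 9: S(S(S(S(add(Z, mul(Z, SSZ))))))
  step 10: S(S(S(S(mul(Z, SSZ)))))
  step 11: S^4(Z)

Answer: SAME — A ⇓ S^4(Z), B ⇓ S^4(Z)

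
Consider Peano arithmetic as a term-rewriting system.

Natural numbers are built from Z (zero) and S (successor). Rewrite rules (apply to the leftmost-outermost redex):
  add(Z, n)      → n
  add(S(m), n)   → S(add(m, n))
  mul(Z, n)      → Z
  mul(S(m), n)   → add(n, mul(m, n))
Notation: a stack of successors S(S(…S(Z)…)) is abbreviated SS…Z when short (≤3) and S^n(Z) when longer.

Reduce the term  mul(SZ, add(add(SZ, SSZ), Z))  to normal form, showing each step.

  start: mul(SZ, add(add(SZ, SSZ), Z))
  step 1: add(add(add(SZ, SSZ), Z), mul(Z, add(add(SZ, SSZ), Z)))
  step 2: add(add(S(add(Z, SSZ)), Z), mul(Z, add(add(SZ, SSZ), Z)))
  step 3: add(S(add(add(Z, SSZ), Z)), mul(Z, add(add(SZ, SSZ), Z)))
  step 4: S(add(add(add(Z, SSZ), Z), mul(Z, add(add(SZ, SSZ), Z))))
  step 5: S(add(add(SSZ, Z), mul(Z, add(add(SZ, SSZ), Z))))
  step 6: S(add(S(add(SZ, Z)), mul(Z, add(add(SZ, SSZ), Z))))
  step 7: S(S(add(add(SZ, Z), mul(Z, add(add(SZ, SSZ), Z)))))
  step 8: S(S(add(S(add(Z, Z)), mul(Z, add(add(SZ, SSZ), Z)))))
  step 9: S(S(S(add(add(Z, Z), mul(Z, add(add(SZ, SSZ), Z))))))
  step 10: S(S(S(add(Z, mul(Z, add(add(SZ, SSZ), Z))))))
  step 11: S(S(S(mul(Z, add(add(SZ, SSZ), Z)))))
  step 12: SSSZ

Answer: normal form = SSSZ  (in 12 steps)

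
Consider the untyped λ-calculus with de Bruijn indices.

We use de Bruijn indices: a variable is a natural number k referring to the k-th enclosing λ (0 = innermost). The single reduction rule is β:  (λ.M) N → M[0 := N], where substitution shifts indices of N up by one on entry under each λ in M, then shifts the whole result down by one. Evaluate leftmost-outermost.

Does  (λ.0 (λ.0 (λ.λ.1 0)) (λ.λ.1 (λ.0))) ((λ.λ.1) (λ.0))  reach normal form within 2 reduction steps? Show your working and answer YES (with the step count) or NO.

Answer: NO — after 2 steps the term is (λ.λ.0) (λ.0 (λ.λ.1 0)) (λ.λ.1 (λ.0)), not yet normal

Derivation:
  start: (λ.0 (λ.0 (λ.λ.1 0)) (λ.λ.1 (λ.0))) ((λ.λ.1) (λ.0))
  →1  (λ.λ.1) (λ.0) (λ.0 (λ.λ.1 0)) (λ.λ.1 (λ.0))
  →2  (λ.λ.0) (λ.0 (λ.λ.1 0)) (λ.λ.1 (λ.0))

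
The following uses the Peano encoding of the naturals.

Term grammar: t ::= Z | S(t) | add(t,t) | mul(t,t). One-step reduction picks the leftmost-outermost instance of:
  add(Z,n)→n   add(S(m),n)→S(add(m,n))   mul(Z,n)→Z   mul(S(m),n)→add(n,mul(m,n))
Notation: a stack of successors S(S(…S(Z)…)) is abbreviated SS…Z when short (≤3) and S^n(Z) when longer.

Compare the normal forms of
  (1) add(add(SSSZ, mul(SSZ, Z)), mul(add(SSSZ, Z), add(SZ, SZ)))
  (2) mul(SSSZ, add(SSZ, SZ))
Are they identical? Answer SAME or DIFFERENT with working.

Answer: SAME — A ⇓ S^9(Z), B ⇓ S^9(Z)

Reduction:
Term A:
  start: add(add(SSSZ, mul(SSZ, Z)), mul(add(SSSZ, Z), add(SZ, SZ)))
  [1] add(S(add(SSZ, mul(SSZ, Z))), mul(add(SSSZ, Z), add(SZ, SZ)))
  [2] S(add(add(SSZ, mul(SSZ, Z)), mul(add(SSSZ, Z), add(SZ, SZ))))
  [3] S(add(S(add(SZ, mul(SSZ, Z))), mul(add(SSSZ, Z), add(SZ, SZ))))
  [4] S(S(add(add(SZ, mul(SSZ, Z)), mul(add(SSSZ, Z), add(SZ, SZ)))))
  [5] S(S(add(S(add(Z, mul(SSZ, Z))), mul(add(SSSZ, Z), add(SZ, SZ)))))
  [6] S(S(S(add(add(Z, mul(SSZ, Z)), mul(add(SSSZ, Z), add(SZ, SZ))))))
  [7] S(S(S(add(mul(SSZ, Z), mul(add(SSSZ, Z), add(SZ, SZ))))))
  [8] S(S(S(add(add(Z, mul(SZ, Z)), mul(add(SSSZ, Z), add(SZ, SZ))))))
  [9] S(S(S(add(mul(SZ, Z), mul(add(SSSZ, Z), add(SZ, SZ))))))
  [10] S(S(S(add(add(Z, mul(Z, Z)), mul(add(SSSZ, Z), add(SZ, SZ))))))
  [11] S(S(S(add(mul(Z, Z), mul(add(SSSZ, Z), add(SZ, SZ))))))
  [12] S(S(S(add(Z, mul(add(SSSZ, Z), add(SZ, SZ))))))
  [13] S(S(S(mul(add(SSSZ, Z), add(SZ, SZ)))))
  [14] S(S(S(mul(S(add(SSZ, Z)), add(SZ, SZ)))))
  [15] S(S(S(add(add(SZ, SZ), mul(add(SSZ, Z), add(SZ, SZ))))))
  [16] S(S(S(add(S(add(Z, SZ)), mul(add(SSZ, Z), add(SZ, SZ))))))
  [17] S(S(S(S(add(add(Z, SZ), mul(add(SSZ, Z), add(SZ, SZ)))))))
  [18] S(S(S(S(add(SZ, mul(add(SSZ, Z), add(SZ, SZ)))))))
  [19] S(S(S(S(S(add(Z, mul(add(SSZ, Z), add(SZ, SZ))))))))
  [20] S(S(S(S(S(mul(add(SSZ, Z), add(SZ, SZ)))))))
  [21] S(S(S(S(S(mul(S(add(SZ, Z)), add(SZ, SZ)))))))
  [22] S(S(S(S(S(add(add(SZ, SZ), mul(add(SZ, Z), add(SZ, SZ))))))))
  [23] S(S(S(S(S(add(S(add(Z, SZ)), mul(add(SZ, Z), add(SZ, SZ))))))))
  [24] S(S(S(S(S(S(add(add(Z, SZ), mul(add(SZ, Z), add(SZ, SZ)))))))))
  [25] S(S(S(S(S(S(add(SZ, mul(add(SZ, Z), add(SZ, SZ)))))))))
  [26] S(S(S(S(S(S(S(add(Z, mul(add(SZ, Z), add(SZ, SZ))))))))))
  [27] S(S(S(S(S(S(S(mul(add(SZ, Z), add(SZ, SZ)))))))))
  [28] S(S(S(S(S(S(S(mul(S(add(Z, Z)), add(SZ, SZ)))))))))
  [29] S(S(S(S(S(S(S(add(add(SZ, SZ), mul(add(Z, Z), add(SZ, SZ))))))))))
  [30] S(S(S(S(S(S(S(add(S(add(Z, SZ)), mul(add(Z, Z), add(SZ, SZ))))))))))
  [31] S(S(S(S(S(S(S(S(add(add(Z, SZ), mul(add(Z, Z), add(SZ, SZ)))))))))))
  [32] S(S(S(S(S(S(S(S(add(SZ, mul(add(Z, Z), add(SZ, SZ)))))))))))
  [33] S(S(S(S(S(S(S(S(S(add(Z, mul(add(Z, Z), add(SZ, SZ))))))))))))
  [34] S(S(S(S(S(S(S(S(S(mul(add(Z, Z), add(SZ, SZ)))))))))))
  [35] S(S(S(S(S(S(S(S(S(mul(Z, add(SZ, SZ)))))))))))
  [36] S^9(Z)

Term B:
  start: mul(SSSZ, add(SSZ, SZ))
  [1] add(add(SSZ, SZ), mul(SSZ, add(SSZ, SZ)))
  [2] add(S(add(SZ, SZ)), mul(SSZ, add(SSZ, SZ)))
  [3] S(add(add(SZ, SZ), mul(SSZ, add(SSZ, SZ))))
  [4] S(add(S(add(Z, SZ)), mul(SSZ, add(SSZ, SZ))))
  [5] S(S(add(add(Z, SZ), mul(SSZ, add(SSZ, SZ)))))
  [6] S(S(add(SZ, mul(SSZ, add(SSZ, SZ)))))
  [7] S(S(S(add(Z, mul(SSZ, add(SSZ, SZ))))))
  [8] S(S(S(mul(SSZ, add(SSZ, SZ)))))
  [9] S(S(S(add(add(SSZ, SZ), mul(SZ, add(SSZ, SZ))))))
  [10] S(S(S(add(S(add(SZ, SZ)), mul(SZ, add(SSZ, SZ))))))
  [11] S(S(S(S(add(add(SZ, SZ), mul(SZ, add(SSZ, SZ)))))))
  [12] S(S(S(S(add(S(add(Z, SZ)), mul(SZ, add(SSZ, SZ)))))))
  [13] S(S(S(S(S(add(add(Z, SZ), mul(SZ, add(SSZ, SZ))))))))
  [14] S(S(S(S(S(add(SZ, mul(SZ, add(SSZ, SZ))))))))
  [15] S(S(S(S(S(S(add(Z, mul(SZ, add(SSZ, SZ)))))))))
  [16] S(S(S(S(S(S(mul(SZ, add(SSZ, SZ))))))))
  [17] S(S(S(S(S(S(add(add(SSZ, SZ), mul(Z, add(SSZ, SZ)))))))))
  [18] S(S(S(S(S(S(add(S(add(SZ, SZ)), mul(Z, add(SSZ, SZ)))))))))
  [19] S(S(S(S(S(S(S(add(add(SZ, SZ), mul(Z, add(SSZ, SZ))))))))))
  [20] S(S(S(S(S(S(S(add(S(add(Z, SZ)), mul(Z, add(SSZ, SZ))))))))))
  [21] S(S(S(S(S(S(S(S(add(add(Z, SZ), mul(Z, add(SSZ, SZ)))))))))))
  [22] S(S(S(S(S(S(S(S(add(SZ, mul(Z, add(SSZ, SZ)))))))))))
  [23] S(S(S(S(S(S(S(S(S(add(Z, mul(Z, add(SSZ, SZ))))))))))))
  [24] S(S(S(S(S(S(S(S(S(mul(Z, add(SSZ, SZ)))))))))))
  [25] S^9(Z)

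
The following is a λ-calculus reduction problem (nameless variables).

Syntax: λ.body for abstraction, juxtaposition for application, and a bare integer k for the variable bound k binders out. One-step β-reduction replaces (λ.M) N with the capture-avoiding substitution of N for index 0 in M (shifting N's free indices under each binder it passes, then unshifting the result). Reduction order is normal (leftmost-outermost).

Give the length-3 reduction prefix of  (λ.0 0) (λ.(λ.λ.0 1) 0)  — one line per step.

  start: (λ.0 0) (λ.(λ.λ.0 1) 0)
  [1] (λ.(λ.λ.0 1) 0) (λ.(λ.λ.0 1) 0)
  [2] (λ.λ.0 1) (λ.(λ.λ.0 1) 0)
  [3] λ.0 (λ.(λ.λ.0 1) 0)

Answer: after 3 steps: λ.0 (λ.(λ.λ.0 1) 0)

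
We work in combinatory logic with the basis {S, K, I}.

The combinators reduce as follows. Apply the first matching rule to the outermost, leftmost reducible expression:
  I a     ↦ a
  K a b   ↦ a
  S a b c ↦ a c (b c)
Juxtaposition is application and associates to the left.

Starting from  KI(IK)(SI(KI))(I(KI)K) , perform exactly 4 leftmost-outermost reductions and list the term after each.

  start: KI(IK)(SI(KI))(I(KI)K)
  [1] I(SI(KI))(I(KI)K)
  [2] SI(KI)(I(KI)K)
  [3] I(I(KI)K)(KI(I(KI)K))
  [4] I(KI)K(KI(I(KI)K))

Answer: after 4 steps: I(KI)K(KI(I(KI)K))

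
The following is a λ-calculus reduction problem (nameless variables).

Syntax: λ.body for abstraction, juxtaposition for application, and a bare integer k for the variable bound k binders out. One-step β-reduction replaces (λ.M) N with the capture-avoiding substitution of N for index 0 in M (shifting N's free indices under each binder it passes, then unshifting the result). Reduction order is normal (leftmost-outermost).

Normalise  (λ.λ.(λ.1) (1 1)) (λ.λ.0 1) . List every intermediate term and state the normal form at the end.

  start: (λ.λ.(λ.1) (1 1)) (λ.λ.0 1)
  [1] λ.(λ.1) ((λ.λ.0 1) (λ.λ.0 1))
  [2] λ.0

Answer: normal form = λ.0  (in 2 steps)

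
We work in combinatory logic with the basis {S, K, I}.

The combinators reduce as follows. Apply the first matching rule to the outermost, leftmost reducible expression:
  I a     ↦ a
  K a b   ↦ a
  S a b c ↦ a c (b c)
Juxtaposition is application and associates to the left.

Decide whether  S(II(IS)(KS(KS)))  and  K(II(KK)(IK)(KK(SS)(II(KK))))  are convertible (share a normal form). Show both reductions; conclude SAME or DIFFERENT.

Answer: DIFFERENT — A ⇓ S(SS), B ⇓ K(K(K(KK)))

Reduction:
Term A:
  start: S(II(IS)(KS(KS)))
  [1] S(I(IS)(KS(KS)))
  [2] S(IS(KS(KS)))
  [3] S(S(KS(KS)))
  [4] S(SS)

Term B:
  start: K(II(KK)(IK)(KK(SS)(II(KK))))
  [1] K(I(KK)(IK)(KK(SS)(II(KK))))
  [2] K(KK(IK)(KK(SS)(II(KK))))
  [3] K(K(KK(SS)(II(KK))))
  [4] K(K(K(II(KK))))
  [5] K(K(K(I(KK))))
  [6] K(K(K(KK)))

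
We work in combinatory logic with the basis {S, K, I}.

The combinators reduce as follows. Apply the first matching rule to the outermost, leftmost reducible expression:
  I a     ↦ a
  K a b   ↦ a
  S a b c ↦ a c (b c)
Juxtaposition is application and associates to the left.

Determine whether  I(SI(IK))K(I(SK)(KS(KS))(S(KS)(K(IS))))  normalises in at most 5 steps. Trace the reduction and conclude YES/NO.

  start: I(SI(IK))K(I(SK)(KS(KS))(S(KS)(K(IS))))
  step 1: SI(IK)K(I(SK)(KS(KS))(S(KS)(K(IS))))
  step 2: IK(IKK)(I(SK)(KS(KS))(S(KS)(K(IS))))
  step 3: K(IKK)(I(SK)(KS(KS))(S(KS)(K(IS))))
  step 4: IKK
  step 5: KK

Answer: YES — reaches normal form KK in 5 ≤ 5 steps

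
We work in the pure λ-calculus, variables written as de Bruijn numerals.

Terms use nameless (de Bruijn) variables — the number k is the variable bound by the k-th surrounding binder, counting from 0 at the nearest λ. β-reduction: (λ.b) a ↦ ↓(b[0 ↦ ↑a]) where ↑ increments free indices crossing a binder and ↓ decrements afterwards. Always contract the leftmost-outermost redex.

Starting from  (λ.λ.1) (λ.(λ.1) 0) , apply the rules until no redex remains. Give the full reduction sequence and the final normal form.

  start: (λ.λ.1) (λ.(λ.1) 0)
  [1] λ.λ.(λ.1) 0
  [2] λ.λ.0

Answer: normal form = λ.λ.0  (in 2 steps)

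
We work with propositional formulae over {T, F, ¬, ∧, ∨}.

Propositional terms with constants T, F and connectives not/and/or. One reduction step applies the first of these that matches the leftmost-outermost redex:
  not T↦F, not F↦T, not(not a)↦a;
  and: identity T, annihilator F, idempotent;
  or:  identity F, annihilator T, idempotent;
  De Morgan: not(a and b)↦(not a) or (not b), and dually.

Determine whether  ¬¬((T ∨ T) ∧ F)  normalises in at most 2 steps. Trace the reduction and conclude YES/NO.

Answer: YES — reaches normal form F in 2 ≤ 2 steps

Working:
  start: ¬¬((T ∨ T) ∧ F)
  →1  (T ∨ T) ∧ F
  →2  F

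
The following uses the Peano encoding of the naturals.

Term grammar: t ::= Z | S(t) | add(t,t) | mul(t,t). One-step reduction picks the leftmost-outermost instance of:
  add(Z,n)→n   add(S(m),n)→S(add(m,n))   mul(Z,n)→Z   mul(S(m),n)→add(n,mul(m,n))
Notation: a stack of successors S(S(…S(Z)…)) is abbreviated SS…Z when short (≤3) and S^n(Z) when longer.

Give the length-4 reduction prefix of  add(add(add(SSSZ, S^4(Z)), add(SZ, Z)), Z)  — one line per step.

Answer: after 4 steps: S(add(add(S(add(SZ, S^4(Z))), add(SZ, Z)), Z))

Reduction:
  start: add(add(add(SSSZ, S^4(Z)), add(SZ, Z)), Z)
  →1  add(add(S(add(SSZ, S^4(Z))), add(SZ, Z)), Z)
  →2  add(S(add(add(SSZ, S^4(Z)), add(SZ, Z))), Z)
  →3  S(add(add(add(SSZ, S^4(Z)), add(SZ, Z)), Z))
  →4  S(add(add(S(add(SZ, S^4(Z))), add(SZ, Z)), Z))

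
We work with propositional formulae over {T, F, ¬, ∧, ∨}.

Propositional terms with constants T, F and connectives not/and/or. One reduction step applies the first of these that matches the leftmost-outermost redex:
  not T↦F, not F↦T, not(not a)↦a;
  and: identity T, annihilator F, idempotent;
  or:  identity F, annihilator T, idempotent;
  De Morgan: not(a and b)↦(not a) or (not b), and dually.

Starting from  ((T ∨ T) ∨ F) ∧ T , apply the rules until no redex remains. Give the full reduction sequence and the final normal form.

Answer: normal form = T  (in 3 steps)

Working:
  start: ((T ∨ T) ∨ F) ∧ T
  [1] (T ∨ T) ∨ F
  [2] T ∨ T
  [3] T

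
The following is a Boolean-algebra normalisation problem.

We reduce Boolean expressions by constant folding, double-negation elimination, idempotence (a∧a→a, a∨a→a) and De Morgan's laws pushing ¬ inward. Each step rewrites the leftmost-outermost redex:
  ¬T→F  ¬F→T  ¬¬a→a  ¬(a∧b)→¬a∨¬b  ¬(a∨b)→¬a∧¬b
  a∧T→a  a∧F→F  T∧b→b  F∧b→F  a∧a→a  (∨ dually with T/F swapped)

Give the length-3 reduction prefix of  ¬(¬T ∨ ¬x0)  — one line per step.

Answer: after 3 steps: ¬¬x0

Reduction:
  start: ¬(¬T ∨ ¬x0)
  →1  ¬¬T ∧ ¬¬x0
  →2  T ∧ ¬¬x0
  →3  ¬¬x0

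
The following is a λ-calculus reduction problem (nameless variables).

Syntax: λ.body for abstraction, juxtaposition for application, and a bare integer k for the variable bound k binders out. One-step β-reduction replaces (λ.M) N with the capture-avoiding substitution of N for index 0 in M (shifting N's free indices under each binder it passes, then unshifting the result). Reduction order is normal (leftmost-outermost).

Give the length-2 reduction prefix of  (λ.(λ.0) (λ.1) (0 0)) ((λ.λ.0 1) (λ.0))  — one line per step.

Answer: after 2 steps: (λ.(λ.λ.0 1) (λ.0)) ((λ.λ.0 1) (λ.0) ((λ.λ.0 1) (λ.0)))

Reduction:
  start: (λ.(λ.0) (λ.1) (0 0)) ((λ.λ.0 1) (λ.0))
  [1] (λ.0) (λ.(λ.λ.0 1) (λ.0)) ((λ.λ.0 1) (λ.0) ((λ.λ.0 1) (λ.0)))
  [2] (λ.(λ.λ.0 1) (λ.0)) ((λ.λ.0 1) (λ.0) ((λ.λ.0 1) (λ.0)))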